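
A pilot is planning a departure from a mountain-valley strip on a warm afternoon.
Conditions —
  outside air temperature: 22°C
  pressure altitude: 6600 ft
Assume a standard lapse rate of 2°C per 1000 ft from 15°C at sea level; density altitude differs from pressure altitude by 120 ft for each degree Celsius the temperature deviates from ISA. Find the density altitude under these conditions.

9024 ft

ISA temperature at 6600 ft = 15 − 2 × (6600/1000) = 1.8°C.
ISA deviation = 22 − 1.8 = +20.2°C.
Density altitude = 6600 + 120 × (20.2) = 6600 + (+2424) = 9024 ft.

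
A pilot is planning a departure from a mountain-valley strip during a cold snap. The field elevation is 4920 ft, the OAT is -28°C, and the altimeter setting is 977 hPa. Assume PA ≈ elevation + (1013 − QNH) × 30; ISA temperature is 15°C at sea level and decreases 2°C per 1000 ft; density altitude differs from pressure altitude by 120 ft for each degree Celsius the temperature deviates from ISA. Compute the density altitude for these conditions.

2280 ft

Pressure altitude = 4920 + (1013 − 977) × 30 = 4920 + (+1080) = 6000 ft.
ISA temperature at 6000 ft = 15 − 2 × (6000/1000) = 3°C.
ISA deviation = -28 − 3 = -31°C.
Density altitude = 6000 + 120 × (-31) = 2280 ft.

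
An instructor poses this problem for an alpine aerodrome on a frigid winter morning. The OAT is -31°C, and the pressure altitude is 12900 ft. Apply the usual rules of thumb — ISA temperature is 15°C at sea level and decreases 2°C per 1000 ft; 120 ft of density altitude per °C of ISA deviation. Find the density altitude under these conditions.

ISA temperature at 12900 ft = 15 − 2 × (12900/1000) = -10.8°C.
ISA deviation = -31 − (-10.8) = -20.2°C.
Density altitude = 12900 + 120 × (-20.2) = 12900 + (-2424) = 10476 ft.

10476 ft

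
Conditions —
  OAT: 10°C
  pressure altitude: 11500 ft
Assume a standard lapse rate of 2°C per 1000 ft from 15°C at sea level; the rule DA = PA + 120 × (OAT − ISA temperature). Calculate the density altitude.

13660 ft

ISA temperature at 11500 ft = 15 − 2 × (11500/1000) = -8°C.
ISA deviation = 10 − (-8) = +18°C.
Density altitude = 11500 + 120 × (18) = 11500 + (+2160) = 13660 ft.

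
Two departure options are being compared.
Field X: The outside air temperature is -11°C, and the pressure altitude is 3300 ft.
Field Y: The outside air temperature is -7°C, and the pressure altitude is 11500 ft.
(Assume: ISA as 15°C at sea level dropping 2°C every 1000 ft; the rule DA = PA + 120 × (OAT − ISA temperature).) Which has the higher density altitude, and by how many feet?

Field Y by 10648 ft

Field X: ISA temp = 8.4°C, deviation -19.4°C, DA = 3300 + 120 × (-19.4) = 972 ft.
Field Y: ISA temp = -8°C, deviation +1°C, DA = 11500 + 120 × 1 = 11620 ft.
Field Y is higher by 11620 − 972 = 10648 ft.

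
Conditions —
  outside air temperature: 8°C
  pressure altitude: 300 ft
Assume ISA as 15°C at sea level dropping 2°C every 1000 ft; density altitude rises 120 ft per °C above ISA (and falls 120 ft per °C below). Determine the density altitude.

-468 ft

ISA temperature at 300 ft = 15 − 2 × (300/1000) = 14.4°C.
ISA deviation = 8 − 14.4 = -6.4°C.
Density altitude = 300 + 120 × (-6.4) = 300 + (-768) = -468 ft.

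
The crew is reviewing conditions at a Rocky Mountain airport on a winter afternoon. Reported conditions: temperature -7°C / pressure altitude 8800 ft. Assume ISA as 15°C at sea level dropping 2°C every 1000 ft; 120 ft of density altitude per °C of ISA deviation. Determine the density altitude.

8272 ft

ISA temperature at 8800 ft = 15 − 2 × (8800/1000) = -2.6°C.
ISA deviation = -7 − (-2.6) = -4.4°C.
Density altitude = 8800 + 120 × (-4.4) = 8800 + (-528) = 8272 ft.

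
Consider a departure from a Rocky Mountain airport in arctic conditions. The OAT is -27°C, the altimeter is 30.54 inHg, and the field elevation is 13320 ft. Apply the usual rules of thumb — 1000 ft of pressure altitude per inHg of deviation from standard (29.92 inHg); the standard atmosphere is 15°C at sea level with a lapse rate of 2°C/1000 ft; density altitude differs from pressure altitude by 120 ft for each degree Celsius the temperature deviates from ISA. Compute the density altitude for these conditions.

10708 ft

Pressure altitude = 13320 + (29.92 − 30.54) × 1000 = 13320 + (-620) = 12700 ft.
ISA temperature at 12700 ft = 15 − 2 × (12700/1000) = -10.4°C.
ISA deviation = -27 − (-10.4) = -16.6°C.
Density altitude = 12700 + 120 × (-16.6) = 10708 ft.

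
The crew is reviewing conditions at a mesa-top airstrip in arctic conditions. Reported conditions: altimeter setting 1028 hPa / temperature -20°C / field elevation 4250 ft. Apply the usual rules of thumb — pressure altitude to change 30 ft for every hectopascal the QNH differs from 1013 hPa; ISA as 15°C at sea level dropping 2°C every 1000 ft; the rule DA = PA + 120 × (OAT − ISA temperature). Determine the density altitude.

Pressure altitude = 4250 + (1013 − 1028) × 30 = 4250 + (-450) = 3800 ft.
ISA temperature at 3800 ft = 15 − 2 × (3800/1000) = 7.4°C.
ISA deviation = -20 − 7.4 = -27.4°C.
Density altitude = 3800 + 120 × (-27.4) = 512 ft.

512 ft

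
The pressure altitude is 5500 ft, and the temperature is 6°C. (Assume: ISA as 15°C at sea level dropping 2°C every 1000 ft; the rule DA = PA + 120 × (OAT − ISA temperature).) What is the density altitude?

5740 ft

ISA temperature at 5500 ft = 15 − 2 × (5500/1000) = 4°C.
ISA deviation = 6 − 4 = +2°C.
Density altitude = 5500 + 120 × (2) = 5500 + (+240) = 5740 ft.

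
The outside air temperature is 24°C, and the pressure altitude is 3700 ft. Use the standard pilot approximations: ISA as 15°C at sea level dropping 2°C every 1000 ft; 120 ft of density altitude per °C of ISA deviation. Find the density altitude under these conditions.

5668 ft

ISA temperature at 3700 ft = 15 − 2 × (3700/1000) = 7.6°C.
ISA deviation = 24 − 7.6 = +16.4°C.
Density altitude = 3700 + 120 × (16.4) = 3700 + (+1968) = 5668 ft.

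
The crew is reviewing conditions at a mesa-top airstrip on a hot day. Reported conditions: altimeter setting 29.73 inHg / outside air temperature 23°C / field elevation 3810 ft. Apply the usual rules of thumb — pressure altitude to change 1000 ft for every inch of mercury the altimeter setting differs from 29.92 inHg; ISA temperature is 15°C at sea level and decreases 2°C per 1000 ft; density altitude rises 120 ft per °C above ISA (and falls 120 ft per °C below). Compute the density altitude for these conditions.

Pressure altitude = 3810 + (29.92 − 29.73) × 1000 = 3810 + (+190) = 4000 ft.
ISA temperature at 4000 ft = 15 − 2 × (4000/1000) = 7°C.
ISA deviation = 23 − 7 = +16°C.
Density altitude = 4000 + 120 × (16) = 5920 ft.

5920 ft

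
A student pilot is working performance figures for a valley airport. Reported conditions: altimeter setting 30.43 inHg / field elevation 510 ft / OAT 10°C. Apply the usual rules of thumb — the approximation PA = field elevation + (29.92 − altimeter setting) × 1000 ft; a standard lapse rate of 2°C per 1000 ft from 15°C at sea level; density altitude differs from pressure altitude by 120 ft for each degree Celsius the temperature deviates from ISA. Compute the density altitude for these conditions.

Pressure altitude = 510 + (29.92 − 30.43) × 1000 = 510 + (-510) = 0 ft.
ISA temperature at 0 ft = 15 − 2 × (0/1000) = 15°C.
ISA deviation = 10 − 15 = -5°C.
Density altitude = 0 + 120 × (-5) = -600 ft.

-600 ft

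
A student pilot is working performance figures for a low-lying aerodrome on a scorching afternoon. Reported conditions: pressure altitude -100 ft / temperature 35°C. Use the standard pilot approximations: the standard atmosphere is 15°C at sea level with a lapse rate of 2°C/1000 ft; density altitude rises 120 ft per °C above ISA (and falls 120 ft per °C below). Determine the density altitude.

ISA temperature at -100 ft = 15 − 2 × (-100/1000) = 15.2°C.
ISA deviation = 35 − 15.2 = +19.8°C.
Density altitude = -100 + 120 × (19.8) = -100 + (+2376) = 2276 ft.

2276 ft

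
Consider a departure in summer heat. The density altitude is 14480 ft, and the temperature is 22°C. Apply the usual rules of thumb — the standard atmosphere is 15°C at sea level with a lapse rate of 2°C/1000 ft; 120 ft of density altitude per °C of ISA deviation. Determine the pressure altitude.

11000 ft

DA = PA + 120 × (OAT − (15 − 2·PA/1000)) = PA + 120·OAT − 1800 + 0.24·PA = 1.24·PA + 120·OAT − 1800.
So 1.24·PA = 14480 − 120 × 22 + 1800 = 13640.
PA = 13640 / 1.24 = 11000 ft.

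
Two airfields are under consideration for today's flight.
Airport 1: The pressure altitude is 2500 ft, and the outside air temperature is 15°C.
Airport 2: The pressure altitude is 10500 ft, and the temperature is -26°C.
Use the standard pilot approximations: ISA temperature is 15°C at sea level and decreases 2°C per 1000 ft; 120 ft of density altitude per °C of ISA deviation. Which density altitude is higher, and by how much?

Airport 1: ISA temp = 10°C, deviation +5°C, DA = 2500 + 120 × 5 = 3100 ft.
Airport 2: ISA temp = -6°C, deviation -20°C, DA = 10500 + 120 × (-20) = 8100 ft.
Airport 2 is higher by 8100 − 3100 = 5000 ft.

Airport 2 by 5000 ft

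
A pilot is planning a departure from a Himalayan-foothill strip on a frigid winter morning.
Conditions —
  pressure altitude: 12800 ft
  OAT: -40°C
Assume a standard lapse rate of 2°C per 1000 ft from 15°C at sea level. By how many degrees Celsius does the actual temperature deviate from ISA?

ISA-29.4°C

ISA temperature at 12800 ft = 15 − 2 × (12800/1000) = -10.6°C.
Deviation = OAT − ISA = -40 − (-10.6) = -29.4°C.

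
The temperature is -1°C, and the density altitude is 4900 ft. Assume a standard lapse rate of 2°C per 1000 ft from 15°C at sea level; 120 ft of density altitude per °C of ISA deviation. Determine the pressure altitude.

DA = PA + 120 × (OAT − (15 − 2·PA/1000)) = PA + 120·OAT − 1800 + 0.24·PA = 1.24·PA + 120·OAT − 1800.
So 1.24·PA = 4900 − 120 × (-1) + 1800 = 6820.
PA = 6820 / 1.24 = 5500 ft.

5500 ft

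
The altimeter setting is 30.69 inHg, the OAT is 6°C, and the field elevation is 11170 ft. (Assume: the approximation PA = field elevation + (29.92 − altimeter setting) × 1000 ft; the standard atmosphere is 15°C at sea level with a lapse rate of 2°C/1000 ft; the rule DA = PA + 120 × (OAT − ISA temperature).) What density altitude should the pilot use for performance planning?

Pressure altitude = 11170 + (29.92 − 30.69) × 1000 = 11170 + (-770) = 10400 ft.
ISA temperature at 10400 ft = 15 − 2 × (10400/1000) = -5.8°C.
ISA deviation = 6 − (-5.8) = +11.8°C.
Density altitude = 10400 + 120 × (11.8) = 11816 ft.

11816 ft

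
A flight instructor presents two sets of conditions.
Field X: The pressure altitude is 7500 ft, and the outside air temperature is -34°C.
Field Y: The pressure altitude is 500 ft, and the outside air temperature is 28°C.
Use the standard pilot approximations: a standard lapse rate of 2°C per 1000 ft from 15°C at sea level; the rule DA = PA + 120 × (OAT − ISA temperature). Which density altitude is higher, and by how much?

Field X: ISA temp = 0°C, deviation -34°C, DA = 7500 + 120 × (-34) = 3420 ft.
Field Y: ISA temp = 14°C, deviation +14°C, DA = 500 + 120 × 14 = 2180 ft.
Field X is higher by 3420 − 2180 = 1240 ft.

Field X by 1240 ft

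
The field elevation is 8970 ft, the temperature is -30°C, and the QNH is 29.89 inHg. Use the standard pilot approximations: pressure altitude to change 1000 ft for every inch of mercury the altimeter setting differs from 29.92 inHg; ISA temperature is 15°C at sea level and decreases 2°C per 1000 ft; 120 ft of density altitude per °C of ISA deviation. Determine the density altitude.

Pressure altitude = 8970 + (29.92 − 29.89) × 1000 = 8970 + (+30) = 9000 ft.
ISA temperature at 9000 ft = 15 − 2 × (9000/1000) = -3°C.
ISA deviation = -30 − (-3) = -27°C.
Density altitude = 9000 + 120 × (-27) = 5760 ft.

5760 ft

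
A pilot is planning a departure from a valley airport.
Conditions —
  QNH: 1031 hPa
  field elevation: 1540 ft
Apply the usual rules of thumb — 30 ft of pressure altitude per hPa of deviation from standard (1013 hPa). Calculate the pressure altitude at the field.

Pressure correction = (1013 − 1031) × 30 = -540 ft.
Pressure altitude = 1540 + (-540) = 1000 ft.

1000 ft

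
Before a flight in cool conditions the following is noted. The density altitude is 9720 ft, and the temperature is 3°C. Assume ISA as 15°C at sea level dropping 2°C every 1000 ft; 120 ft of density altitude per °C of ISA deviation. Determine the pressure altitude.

DA = PA + 120 × (OAT − (15 − 2·PA/1000)) = PA + 120·OAT − 1800 + 0.24·PA = 1.24·PA + 120·OAT − 1800.
So 1.24·PA = 9720 − 120 × 3 + 1800 = 11160.
PA = 11160 / 1.24 = 9000 ft.

9000 ft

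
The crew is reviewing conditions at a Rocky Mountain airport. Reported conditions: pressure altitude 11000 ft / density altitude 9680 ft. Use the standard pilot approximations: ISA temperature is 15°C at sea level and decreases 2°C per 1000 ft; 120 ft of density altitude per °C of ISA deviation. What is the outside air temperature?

-18°C

Density altitude − pressure altitude = 9680 − 11000 = -1320 ft.
At 120 ft/°C that is an ISA deviation of -1320/120 = -11°C.
ISA temperature at 11000 ft = 15 − 2 × (11000/1000) = -7°C.
OAT = ISA + deviation = -7 + (-11) = -18°C.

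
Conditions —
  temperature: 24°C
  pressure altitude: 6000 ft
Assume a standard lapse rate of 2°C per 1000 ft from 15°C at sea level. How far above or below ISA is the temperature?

ISA+21°C

ISA temperature at 6000 ft = 15 − 2 × (6000/1000) = 3°C.
Deviation = OAT − ISA = 24 − 3 = +21°C.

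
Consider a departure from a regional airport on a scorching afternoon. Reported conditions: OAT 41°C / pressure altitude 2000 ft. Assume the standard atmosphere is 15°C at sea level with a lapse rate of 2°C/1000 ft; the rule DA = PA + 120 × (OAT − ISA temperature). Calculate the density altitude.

ISA temperature at 2000 ft = 15 − 2 × (2000/1000) = 11°C.
ISA deviation = 41 − 11 = +30°C.
Density altitude = 2000 + 120 × (30) = 2000 + (+3600) = 5600 ft.

5600 ft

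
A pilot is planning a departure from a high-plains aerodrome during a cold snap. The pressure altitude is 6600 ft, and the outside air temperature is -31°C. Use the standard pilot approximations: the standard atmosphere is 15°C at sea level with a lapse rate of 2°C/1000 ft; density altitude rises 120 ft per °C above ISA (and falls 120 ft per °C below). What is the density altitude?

2664 ft

ISA temperature at 6600 ft = 15 − 2 × (6600/1000) = 1.8°C.
ISA deviation = -31 − 1.8 = -32.8°C.
Density altitude = 6600 + 120 × (-32.8) = 6600 + (-3936) = 2664 ft.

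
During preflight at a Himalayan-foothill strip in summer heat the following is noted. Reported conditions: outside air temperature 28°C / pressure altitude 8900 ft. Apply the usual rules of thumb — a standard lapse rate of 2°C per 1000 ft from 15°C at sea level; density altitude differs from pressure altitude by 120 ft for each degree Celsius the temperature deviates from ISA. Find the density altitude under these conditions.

12596 ft

ISA temperature at 8900 ft = 15 − 2 × (8900/1000) = -2.8°C.
ISA deviation = 28 − (-2.8) = +30.8°C.
Density altitude = 8900 + 120 × (30.8) = 8900 + (+3696) = 12596 ft.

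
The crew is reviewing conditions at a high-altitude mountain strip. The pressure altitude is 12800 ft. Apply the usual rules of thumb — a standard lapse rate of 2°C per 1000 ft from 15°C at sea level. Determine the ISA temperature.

ISA temperature = 15 − 2 × (12800/1000) = 15 − 25.6 = -10.6°C.

-10.6°C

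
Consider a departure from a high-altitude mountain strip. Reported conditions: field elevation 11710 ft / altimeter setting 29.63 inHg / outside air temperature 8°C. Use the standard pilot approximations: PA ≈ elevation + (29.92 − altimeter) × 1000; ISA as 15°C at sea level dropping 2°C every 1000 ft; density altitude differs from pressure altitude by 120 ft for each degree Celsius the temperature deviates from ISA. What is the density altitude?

14040 ft

Pressure altitude = 11710 + (29.92 − 29.63) × 1000 = 11710 + (+290) = 12000 ft.
ISA temperature at 12000 ft = 15 − 2 × (12000/1000) = -9°C.
ISA deviation = 8 − (-9) = +17°C.
Density altitude = 12000 + 120 × (17) = 14040 ft.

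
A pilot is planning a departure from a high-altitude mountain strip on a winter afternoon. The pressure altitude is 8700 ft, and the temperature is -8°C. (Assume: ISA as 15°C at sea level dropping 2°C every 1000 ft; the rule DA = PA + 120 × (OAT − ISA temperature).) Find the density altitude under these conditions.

ISA temperature at 8700 ft = 15 − 2 × (8700/1000) = -2.4°C.
ISA deviation = -8 − (-2.4) = -5.6°C.
Density altitude = 8700 + 120 × (-5.6) = 8700 + (-672) = 8028 ft.

8028 ft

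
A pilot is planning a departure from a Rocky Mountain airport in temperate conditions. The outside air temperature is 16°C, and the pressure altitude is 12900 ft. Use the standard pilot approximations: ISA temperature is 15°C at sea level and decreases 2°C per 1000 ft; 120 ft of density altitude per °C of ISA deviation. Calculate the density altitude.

16116 ft

ISA temperature at 12900 ft = 15 − 2 × (12900/1000) = -10.8°C.
ISA deviation = 16 − (-10.8) = +26.8°C.
Density altitude = 12900 + 120 × (26.8) = 12900 + (+3216) = 16116 ft.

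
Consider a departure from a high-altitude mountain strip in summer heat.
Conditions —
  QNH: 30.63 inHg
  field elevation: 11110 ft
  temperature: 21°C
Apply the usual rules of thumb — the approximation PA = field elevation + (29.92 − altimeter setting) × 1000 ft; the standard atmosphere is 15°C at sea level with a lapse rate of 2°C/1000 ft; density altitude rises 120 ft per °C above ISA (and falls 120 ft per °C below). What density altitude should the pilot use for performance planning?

Pressure altitude = 11110 + (29.92 − 30.63) × 1000 = 11110 + (-710) = 10400 ft.
ISA temperature at 10400 ft = 15 − 2 × (10400/1000) = -5.8°C.
ISA deviation = 21 − (-5.8) = +26.8°C.
Density altitude = 10400 + 120 × (26.8) = 13616 ft.

13616 ft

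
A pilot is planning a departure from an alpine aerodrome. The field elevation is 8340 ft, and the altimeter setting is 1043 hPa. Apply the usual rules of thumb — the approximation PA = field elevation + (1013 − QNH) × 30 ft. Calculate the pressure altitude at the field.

Pressure correction = (1013 − 1043) × 30 = -900 ft.
Pressure altitude = 8340 + (-900) = 7440 ft.

7440 ft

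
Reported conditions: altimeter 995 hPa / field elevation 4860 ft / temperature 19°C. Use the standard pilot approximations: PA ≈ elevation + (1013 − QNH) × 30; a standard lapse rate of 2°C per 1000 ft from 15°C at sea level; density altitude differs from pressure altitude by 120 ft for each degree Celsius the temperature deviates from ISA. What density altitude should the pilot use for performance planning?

7176 ft

Pressure altitude = 4860 + (1013 − 995) × 30 = 4860 + (+540) = 5400 ft.
ISA temperature at 5400 ft = 15 − 2 × (5400/1000) = 4.2°C.
ISA deviation = 19 − 4.2 = +14.8°C.
Density altitude = 5400 + 120 × (14.8) = 7176 ft.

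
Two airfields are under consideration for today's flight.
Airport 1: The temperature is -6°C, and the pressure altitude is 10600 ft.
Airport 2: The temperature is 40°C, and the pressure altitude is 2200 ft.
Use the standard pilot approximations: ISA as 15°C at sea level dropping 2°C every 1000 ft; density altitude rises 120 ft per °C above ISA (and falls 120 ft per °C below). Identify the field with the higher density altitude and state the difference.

Airport 1 by 4896 ft

Airport 1: ISA temp = -6.2°C, deviation +0.2°C, DA = 10600 + 120 × 0.2 = 10624 ft.
Airport 2: ISA temp = 10.6°C, deviation +29.4°C, DA = 2200 + 120 × 29.4 = 5728 ft.
Airport 1 is higher by 10624 − 5728 = 4896 ft.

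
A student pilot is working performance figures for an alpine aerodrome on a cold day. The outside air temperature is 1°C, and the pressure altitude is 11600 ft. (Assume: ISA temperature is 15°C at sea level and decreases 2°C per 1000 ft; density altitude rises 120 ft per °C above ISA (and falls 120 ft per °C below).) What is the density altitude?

12704 ft

ISA temperature at 11600 ft = 15 − 2 × (11600/1000) = -8.2°C.
ISA deviation = 1 − (-8.2) = +9.2°C.
Density altitude = 11600 + 120 × (9.2) = 11600 + (+1104) = 12704 ft.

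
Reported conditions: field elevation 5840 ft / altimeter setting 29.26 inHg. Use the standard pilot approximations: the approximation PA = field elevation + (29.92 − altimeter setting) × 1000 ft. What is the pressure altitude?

6500 ft

Pressure correction = (29.92 − 29.26) × 1000 = +660 ft.
Pressure altitude = 5840 + (+660) = 6500 ft.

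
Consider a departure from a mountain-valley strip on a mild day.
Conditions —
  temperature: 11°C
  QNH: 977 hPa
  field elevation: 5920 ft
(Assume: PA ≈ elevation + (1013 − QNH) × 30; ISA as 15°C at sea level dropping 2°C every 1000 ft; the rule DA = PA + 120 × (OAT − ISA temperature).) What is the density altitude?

8200 ft

Pressure altitude = 5920 + (1013 − 977) × 30 = 5920 + (+1080) = 7000 ft.
ISA temperature at 7000 ft = 15 − 2 × (7000/1000) = 1°C.
ISA deviation = 11 − 1 = +10°C.
Density altitude = 7000 + 120 × (10) = 8200 ft.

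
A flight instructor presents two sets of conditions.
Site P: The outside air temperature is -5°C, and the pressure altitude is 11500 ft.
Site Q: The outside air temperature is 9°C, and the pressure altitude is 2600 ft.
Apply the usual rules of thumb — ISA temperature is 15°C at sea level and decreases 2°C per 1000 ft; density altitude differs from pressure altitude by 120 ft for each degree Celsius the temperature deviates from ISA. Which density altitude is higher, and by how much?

Site P by 9356 ft

Site P: ISA temp = -8°C, deviation +3°C, DA = 11500 + 120 × 3 = 11860 ft.
Site Q: ISA temp = 9.8°C, deviation -0.8°C, DA = 2600 + 120 × (-0.8) = 2504 ft.
Site P is higher by 11860 − 2504 = 9356 ft.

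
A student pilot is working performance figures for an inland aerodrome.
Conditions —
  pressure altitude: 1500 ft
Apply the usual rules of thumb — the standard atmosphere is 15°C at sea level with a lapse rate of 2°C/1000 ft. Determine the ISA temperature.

ISA temperature = 15 − 2 × (1500/1000) = 15 − 3 = 12°C.

12°C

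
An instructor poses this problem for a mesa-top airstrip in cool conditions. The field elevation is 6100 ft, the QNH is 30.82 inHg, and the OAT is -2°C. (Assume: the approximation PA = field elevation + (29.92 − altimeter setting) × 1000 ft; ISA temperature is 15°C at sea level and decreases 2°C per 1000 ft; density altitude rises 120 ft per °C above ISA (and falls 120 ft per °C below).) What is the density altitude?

4408 ft

Pressure altitude = 6100 + (29.92 − 30.82) × 1000 = 6100 + (-900) = 5200 ft.
ISA temperature at 5200 ft = 15 − 2 × (5200/1000) = 4.6°C.
ISA deviation = -2 − 4.6 = -6.6°C.
Density altitude = 5200 + 120 × (-6.6) = 4408 ft.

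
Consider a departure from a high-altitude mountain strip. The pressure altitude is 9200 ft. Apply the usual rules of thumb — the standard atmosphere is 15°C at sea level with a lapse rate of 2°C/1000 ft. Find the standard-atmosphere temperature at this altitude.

-3.4°C

ISA temperature = 15 − 2 × (9200/1000) = 15 − 18.4 = -3.4°C.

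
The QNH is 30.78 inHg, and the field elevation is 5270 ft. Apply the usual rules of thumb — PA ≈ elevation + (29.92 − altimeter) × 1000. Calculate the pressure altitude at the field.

4410 ft

Pressure correction = (29.92 − 30.78) × 1000 = -860 ft.
Pressure altitude = 5270 + (-860) = 4410 ft.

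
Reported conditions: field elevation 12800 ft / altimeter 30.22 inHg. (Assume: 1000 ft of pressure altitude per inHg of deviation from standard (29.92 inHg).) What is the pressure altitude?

12500 ft

Pressure correction = (29.92 − 30.22) × 1000 = -300 ft.
Pressure altitude = 12800 + (-300) = 12500 ft.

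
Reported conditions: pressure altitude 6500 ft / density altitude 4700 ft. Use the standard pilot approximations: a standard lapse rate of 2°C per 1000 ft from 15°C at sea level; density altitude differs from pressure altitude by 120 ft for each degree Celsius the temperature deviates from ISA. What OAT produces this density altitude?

Density altitude − pressure altitude = 4700 − 6500 = -1800 ft.
At 120 ft/°C that is an ISA deviation of -1800/120 = -15°C.
ISA temperature at 6500 ft = 15 − 2 × (6500/1000) = 2°C.
OAT = ISA + deviation = 2 + (-15) = -13°C.

-13°C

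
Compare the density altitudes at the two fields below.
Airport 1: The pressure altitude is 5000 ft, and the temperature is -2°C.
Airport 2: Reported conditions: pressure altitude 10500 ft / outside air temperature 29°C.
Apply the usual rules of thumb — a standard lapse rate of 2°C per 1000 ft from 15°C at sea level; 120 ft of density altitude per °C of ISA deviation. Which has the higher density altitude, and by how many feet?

Airport 1: ISA temp = 5°C, deviation -7°C, DA = 5000 + 120 × (-7) = 4160 ft.
Airport 2: ISA temp = -6°C, deviation +35°C, DA = 10500 + 120 × 35 = 14700 ft.
Airport 2 is higher by 14700 − 4160 = 10540 ft.

Airport 2 by 10540 ft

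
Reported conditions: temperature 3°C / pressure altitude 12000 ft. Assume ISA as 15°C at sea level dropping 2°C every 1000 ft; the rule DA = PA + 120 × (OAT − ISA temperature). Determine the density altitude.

ISA temperature at 12000 ft = 15 − 2 × (12000/1000) = -9°C.
ISA deviation = 3 − (-9) = +12°C.
Density altitude = 12000 + 120 × (12) = 12000 + (+1440) = 13440 ft.

13440 ft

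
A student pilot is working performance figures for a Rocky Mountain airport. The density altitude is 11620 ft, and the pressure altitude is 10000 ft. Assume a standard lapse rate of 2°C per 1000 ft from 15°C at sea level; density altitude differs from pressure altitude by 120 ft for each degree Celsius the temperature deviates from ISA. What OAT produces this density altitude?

8.5°C

Density altitude − pressure altitude = 11620 − 10000 = +1620 ft.
At 120 ft/°C that is an ISA deviation of 1620/120 = +13.5°C.
ISA temperature at 10000 ft = 15 − 2 × (10000/1000) = -5°C.
OAT = ISA + deviation = -5 + (+13.5) = 8.5°C.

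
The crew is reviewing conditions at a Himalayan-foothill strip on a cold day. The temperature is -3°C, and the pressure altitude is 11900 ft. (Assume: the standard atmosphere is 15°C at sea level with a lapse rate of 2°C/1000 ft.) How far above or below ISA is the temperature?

ISA+5.8°C

ISA temperature at 11900 ft = 15 − 2 × (11900/1000) = -8.8°C.
Deviation = OAT − ISA = -3 − (-8.8) = +5.8°C.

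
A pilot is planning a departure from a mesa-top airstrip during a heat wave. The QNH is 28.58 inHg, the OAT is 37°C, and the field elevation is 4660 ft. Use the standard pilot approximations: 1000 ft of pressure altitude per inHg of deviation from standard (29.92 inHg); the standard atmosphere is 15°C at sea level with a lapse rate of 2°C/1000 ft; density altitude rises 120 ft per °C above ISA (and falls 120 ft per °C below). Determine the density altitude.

10080 ft

Pressure altitude = 4660 + (29.92 − 28.58) × 1000 = 4660 + (+1340) = 6000 ft.
ISA temperature at 6000 ft = 15 − 2 × (6000/1000) = 3°C.
ISA deviation = 37 − 3 = +34°C.
Density altitude = 6000 + 120 × (34) = 10080 ft.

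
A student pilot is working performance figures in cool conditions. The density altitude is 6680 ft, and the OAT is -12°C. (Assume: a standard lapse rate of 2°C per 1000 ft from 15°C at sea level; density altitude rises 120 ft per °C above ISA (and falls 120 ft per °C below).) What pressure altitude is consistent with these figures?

DA = PA + 120 × (OAT − (15 − 2·PA/1000)) = PA + 120·OAT − 1800 + 0.24·PA = 1.24·PA + 120·OAT − 1800.
So 1.24·PA = 6680 − 120 × (-12) + 1800 = 9920.
PA = 9920 / 1.24 = 8000 ft.

8000 ft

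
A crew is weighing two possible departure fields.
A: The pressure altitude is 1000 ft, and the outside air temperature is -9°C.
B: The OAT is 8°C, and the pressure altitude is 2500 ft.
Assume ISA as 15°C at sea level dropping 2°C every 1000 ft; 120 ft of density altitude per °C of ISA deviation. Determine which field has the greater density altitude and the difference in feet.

B by 3900 ft

A: ISA temp = 13°C, deviation -22°C, DA = 1000 + 120 × (-22) = -1640 ft.
B: ISA temp = 10°C, deviation -2°C, DA = 2500 + 120 × (-2) = 2260 ft.
B is higher by 2260 − (-1640) = 3900 ft.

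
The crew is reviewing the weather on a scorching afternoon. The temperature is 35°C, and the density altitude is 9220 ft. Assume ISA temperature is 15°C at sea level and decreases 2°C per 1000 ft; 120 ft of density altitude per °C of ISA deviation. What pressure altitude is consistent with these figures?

5500 ft

DA = PA + 120 × (OAT − (15 − 2·PA/1000)) = PA + 120·OAT − 1800 + 0.24·PA = 1.24·PA + 120·OAT − 1800.
So 1.24·PA = 9220 − 120 × 35 + 1800 = 6820.
PA = 6820 / 1.24 = 5500 ft.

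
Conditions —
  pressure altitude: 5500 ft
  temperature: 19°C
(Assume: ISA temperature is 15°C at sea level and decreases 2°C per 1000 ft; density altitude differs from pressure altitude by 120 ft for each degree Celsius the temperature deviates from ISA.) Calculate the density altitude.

ISA temperature at 5500 ft = 15 − 2 × (5500/1000) = 4°C.
ISA deviation = 19 − 4 = +15°C.
Density altitude = 5500 + 120 × (15) = 5500 + (+1800) = 7300 ft.

7300 ft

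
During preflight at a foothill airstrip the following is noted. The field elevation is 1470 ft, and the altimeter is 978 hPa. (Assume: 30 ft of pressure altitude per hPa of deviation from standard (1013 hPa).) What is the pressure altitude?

2520 ft

Pressure correction = (1013 − 978) × 30 = +1050 ft.
Pressure altitude = 1470 + (+1050) = 2520 ft.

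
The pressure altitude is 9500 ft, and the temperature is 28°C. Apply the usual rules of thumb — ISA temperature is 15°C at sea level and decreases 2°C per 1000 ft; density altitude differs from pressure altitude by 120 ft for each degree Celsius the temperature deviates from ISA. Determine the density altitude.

ISA temperature at 9500 ft = 15 − 2 × (9500/1000) = -4°C.
ISA deviation = 28 − (-4) = +32°C.
Density altitude = 9500 + 120 × (32) = 9500 + (+3840) = 13340 ft.

13340 ft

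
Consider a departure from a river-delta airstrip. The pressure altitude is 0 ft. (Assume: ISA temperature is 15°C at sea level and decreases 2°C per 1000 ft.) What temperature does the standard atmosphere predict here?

15°C

ISA temperature = 15 − 2 × (0/1000) = 15 − 0 = 15°C.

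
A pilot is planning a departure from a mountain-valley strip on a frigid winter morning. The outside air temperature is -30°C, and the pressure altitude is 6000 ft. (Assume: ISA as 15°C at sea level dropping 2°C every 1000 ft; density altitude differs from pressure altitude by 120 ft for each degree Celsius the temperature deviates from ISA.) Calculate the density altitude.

ISA temperature at 6000 ft = 15 − 2 × (6000/1000) = 3°C.
ISA deviation = -30 − 3 = -33°C.
Density altitude = 6000 + 120 × (-33) = 6000 + (-3960) = 2040 ft.

2040 ft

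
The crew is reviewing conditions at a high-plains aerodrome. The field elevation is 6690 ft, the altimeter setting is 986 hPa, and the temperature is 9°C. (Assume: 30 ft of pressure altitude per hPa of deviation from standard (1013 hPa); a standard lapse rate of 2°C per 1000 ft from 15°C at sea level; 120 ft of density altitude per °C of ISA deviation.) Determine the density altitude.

8580 ft

Pressure altitude = 6690 + (1013 − 986) × 30 = 6690 + (+810) = 7500 ft.
ISA temperature at 7500 ft = 15 − 2 × (7500/1000) = 0°C.
ISA deviation = 9 − 0 = +9°C.
Density altitude = 7500 + 120 × (9) = 8580 ft.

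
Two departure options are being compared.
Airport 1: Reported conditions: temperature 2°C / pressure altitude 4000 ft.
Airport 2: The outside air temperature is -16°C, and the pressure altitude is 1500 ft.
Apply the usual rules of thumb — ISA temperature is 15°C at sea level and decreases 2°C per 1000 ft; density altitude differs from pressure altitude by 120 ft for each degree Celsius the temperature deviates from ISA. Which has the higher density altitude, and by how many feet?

Airport 1 by 5260 ft

Airport 1: ISA temp = 7°C, deviation -5°C, DA = 4000 + 120 × (-5) = 3400 ft.
Airport 2: ISA temp = 12°C, deviation -28°C, DA = 1500 + 120 × (-28) = -1860 ft.
Airport 1 is higher by 3400 − (-1860) = 5260 ft.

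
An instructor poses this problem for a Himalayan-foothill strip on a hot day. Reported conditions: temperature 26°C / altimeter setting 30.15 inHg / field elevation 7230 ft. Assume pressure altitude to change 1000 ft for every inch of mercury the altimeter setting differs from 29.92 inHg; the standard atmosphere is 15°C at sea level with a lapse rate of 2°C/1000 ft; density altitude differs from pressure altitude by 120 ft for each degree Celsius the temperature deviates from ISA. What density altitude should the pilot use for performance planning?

Pressure altitude = 7230 + (29.92 − 30.15) × 1000 = 7230 + (-230) = 7000 ft.
ISA temperature at 7000 ft = 15 − 2 × (7000/1000) = 1°C.
ISA deviation = 26 − 1 = +25°C.
Density altitude = 7000 + 120 × (25) = 10000 ft.

10000 ft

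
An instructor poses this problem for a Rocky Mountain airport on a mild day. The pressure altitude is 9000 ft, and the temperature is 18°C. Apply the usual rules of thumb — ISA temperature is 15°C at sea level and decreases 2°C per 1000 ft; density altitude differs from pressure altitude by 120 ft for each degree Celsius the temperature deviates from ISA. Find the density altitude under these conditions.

11520 ft

ISA temperature at 9000 ft = 15 − 2 × (9000/1000) = -3°C.
ISA deviation = 18 − (-3) = +21°C.
Density altitude = 9000 + 120 × (21) = 9000 + (+2520) = 11520 ft.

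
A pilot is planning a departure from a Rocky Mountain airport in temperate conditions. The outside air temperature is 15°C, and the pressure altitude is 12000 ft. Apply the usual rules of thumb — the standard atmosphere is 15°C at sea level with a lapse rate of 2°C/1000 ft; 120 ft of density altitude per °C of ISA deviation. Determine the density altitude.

14880 ft

ISA temperature at 12000 ft = 15 − 2 × (12000/1000) = -9°C.
ISA deviation = 15 − (-9) = +24°C.
Density altitude = 12000 + 120 × (24) = 12000 + (+2880) = 14880 ft.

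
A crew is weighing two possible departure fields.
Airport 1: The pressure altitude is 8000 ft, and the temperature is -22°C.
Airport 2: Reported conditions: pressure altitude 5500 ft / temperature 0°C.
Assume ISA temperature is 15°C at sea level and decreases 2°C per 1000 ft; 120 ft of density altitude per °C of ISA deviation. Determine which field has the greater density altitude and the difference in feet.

Airport 1 by 460 ft

Airport 1: ISA temp = -1°C, deviation -21°C, DA = 8000 + 120 × (-21) = 5480 ft.
Airport 2: ISA temp = 4°C, deviation -4°C, DA = 5500 + 120 × (-4) = 5020 ft.
Airport 1 is higher by 5480 − 5020 = 460 ft.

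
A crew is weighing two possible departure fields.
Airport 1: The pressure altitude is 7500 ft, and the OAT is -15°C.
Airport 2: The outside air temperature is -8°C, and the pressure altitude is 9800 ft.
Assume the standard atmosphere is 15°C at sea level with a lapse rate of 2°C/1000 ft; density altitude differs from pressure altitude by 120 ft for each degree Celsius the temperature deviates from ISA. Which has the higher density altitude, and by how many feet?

Airport 2 by 3692 ft

Airport 1: ISA temp = 0°C, deviation -15°C, DA = 7500 + 120 × (-15) = 5700 ft.
Airport 2: ISA temp = -4.6°C, deviation -3.4°C, DA = 9800 + 120 × (-3.4) = 9392 ft.
Airport 2 is higher by 9392 − 5700 = 3692 ft.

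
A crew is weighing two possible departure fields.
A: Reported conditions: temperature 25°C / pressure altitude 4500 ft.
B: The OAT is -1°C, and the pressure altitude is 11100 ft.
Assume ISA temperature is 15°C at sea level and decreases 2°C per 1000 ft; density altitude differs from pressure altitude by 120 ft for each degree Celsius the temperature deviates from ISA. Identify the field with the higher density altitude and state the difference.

A: ISA temp = 6°C, deviation +19°C, DA = 4500 + 120 × 19 = 6780 ft.
B: ISA temp = -7.2°C, deviation +6.2°C, DA = 11100 + 120 × 6.2 = 11844 ft.
B is higher by 11844 − 6780 = 5064 ft.

B by 5064 ft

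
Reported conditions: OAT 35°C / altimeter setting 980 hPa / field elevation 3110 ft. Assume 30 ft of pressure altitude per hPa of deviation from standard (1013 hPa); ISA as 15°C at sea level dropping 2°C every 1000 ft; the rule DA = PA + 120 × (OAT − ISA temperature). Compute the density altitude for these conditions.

7484 ft

Pressure altitude = 3110 + (1013 − 980) × 30 = 3110 + (+990) = 4100 ft.
ISA temperature at 4100 ft = 15 − 2 × (4100/1000) = 6.8°C.
ISA deviation = 35 − 6.8 = +28.2°C.
Density altitude = 4100 + 120 × (28.2) = 7484 ft.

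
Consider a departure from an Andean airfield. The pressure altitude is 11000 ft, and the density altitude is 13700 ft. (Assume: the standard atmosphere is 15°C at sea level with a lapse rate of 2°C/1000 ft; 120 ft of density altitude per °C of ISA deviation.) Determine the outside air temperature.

Density altitude − pressure altitude = 13700 − 11000 = +2700 ft.
At 120 ft/°C that is an ISA deviation of 2700/120 = +22.5°C.
ISA temperature at 11000 ft = 15 − 2 × (11000/1000) = -7°C.
OAT = ISA + deviation = -7 + (+22.5) = 15.5°C.

15.5°C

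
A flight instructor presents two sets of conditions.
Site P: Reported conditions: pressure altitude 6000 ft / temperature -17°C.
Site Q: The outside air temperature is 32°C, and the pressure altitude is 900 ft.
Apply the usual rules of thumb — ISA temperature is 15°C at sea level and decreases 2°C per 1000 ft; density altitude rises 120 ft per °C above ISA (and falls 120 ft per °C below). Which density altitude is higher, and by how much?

Site P by 444 ft

Site P: ISA temp = 3°C, deviation -20°C, DA = 6000 + 120 × (-20) = 3600 ft.
Site Q: ISA temp = 13.2°C, deviation +18.8°C, DA = 900 + 120 × 18.8 = 3156 ft.
Site P is higher by 3600 − 3156 = 444 ft.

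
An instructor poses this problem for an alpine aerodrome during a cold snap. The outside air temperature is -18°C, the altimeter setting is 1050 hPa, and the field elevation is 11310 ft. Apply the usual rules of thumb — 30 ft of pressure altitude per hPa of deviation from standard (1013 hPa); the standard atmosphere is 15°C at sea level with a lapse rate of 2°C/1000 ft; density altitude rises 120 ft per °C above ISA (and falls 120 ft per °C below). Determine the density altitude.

Pressure altitude = 11310 + (1013 − 1050) × 30 = 11310 + (-1110) = 10200 ft.
ISA temperature at 10200 ft = 15 − 2 × (10200/1000) = -5.4°C.
ISA deviation = -18 − (-5.4) = -12.6°C.
Density altitude = 10200 + 120 × (-12.6) = 8688 ft.

8688 ft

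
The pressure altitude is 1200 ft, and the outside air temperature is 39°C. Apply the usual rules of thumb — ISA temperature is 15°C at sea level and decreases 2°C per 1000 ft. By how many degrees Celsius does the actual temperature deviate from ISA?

ISA temperature at 1200 ft = 15 − 2 × (1200/1000) = 12.6°C.
Deviation = OAT − ISA = 39 − 12.6 = +26.4°C.

ISA+26.4°C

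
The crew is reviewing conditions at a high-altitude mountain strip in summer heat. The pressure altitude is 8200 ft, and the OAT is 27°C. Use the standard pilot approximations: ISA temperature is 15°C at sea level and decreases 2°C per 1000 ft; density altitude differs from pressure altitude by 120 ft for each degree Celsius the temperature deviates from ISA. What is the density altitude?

ISA temperature at 8200 ft = 15 − 2 × (8200/1000) = -1.4°C.
ISA deviation = 27 − (-1.4) = +28.4°C.
Density altitude = 8200 + 120 × (28.4) = 8200 + (+3408) = 11608 ft.

11608 ft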